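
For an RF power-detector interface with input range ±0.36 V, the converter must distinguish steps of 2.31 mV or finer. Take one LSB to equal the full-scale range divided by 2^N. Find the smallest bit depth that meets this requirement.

Full-scale range = 0.36 V − (-0.36 V) = 0.72 V.
0.72 V / 2.31 mV = 311.7. Since 2^8 = 256 and 2^9 = 512, N = 9.

9 bits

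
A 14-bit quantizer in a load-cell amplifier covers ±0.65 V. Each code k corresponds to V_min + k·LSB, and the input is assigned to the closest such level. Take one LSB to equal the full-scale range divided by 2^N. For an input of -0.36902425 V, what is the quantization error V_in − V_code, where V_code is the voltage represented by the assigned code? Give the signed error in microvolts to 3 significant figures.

Full-scale range = 0.65 V − (-0.65 V) = 1.3 V. LSB = 1.3 V / 2^14 ≈ 79.35 µV.
Position in LSBs: (-0.36902425 − (-0.65)) × 16384/1.3 = 3541.1590; rounding gives k = 3541.
V_code = V_min + k × range/2^14 = -0.65 + 3541 × 1.3/16384 = -0.36903686523 V.
Error = V_in − V_code = -0.36902425 − (-0.36903686523) = +12.6 µV.

+12.6 µV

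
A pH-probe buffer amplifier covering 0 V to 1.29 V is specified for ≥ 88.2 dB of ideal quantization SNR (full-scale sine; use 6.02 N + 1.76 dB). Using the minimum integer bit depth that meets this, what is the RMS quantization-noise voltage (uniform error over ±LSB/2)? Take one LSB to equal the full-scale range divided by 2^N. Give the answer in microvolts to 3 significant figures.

Full-scale range = 1.29 V.
6.02 N + 1.76 ≥ 88.2 gives N ≥ 14.359, so the minimum integer is 15.
One LSB is 1.29 V / 32768 = 39.368 µV.
V_rms = LSB/√12 = 11.4 µV.

11.4 µV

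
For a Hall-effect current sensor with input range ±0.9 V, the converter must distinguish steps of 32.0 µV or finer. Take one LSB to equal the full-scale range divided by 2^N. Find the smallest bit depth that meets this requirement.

16 bits

Span: 0.9 V − (-0.9 V) = 1.8 V.
Levels needed ≥ 1.8/32.0 µV = 56250. 2^16 = 65536 suffices, so N_min = 16.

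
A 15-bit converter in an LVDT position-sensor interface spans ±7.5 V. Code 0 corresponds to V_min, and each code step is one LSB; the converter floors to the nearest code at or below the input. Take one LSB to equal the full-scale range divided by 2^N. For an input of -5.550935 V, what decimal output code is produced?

4257

Full-scale range = 7.5 V − (-7.5 V) = 15 V. LSB = 15 V / 2^15 ≈ 457.8 µV.
code = ⌊(V_in − V_min)/LSB⌋ = ⌊(V_in − V_min) × 2^15 / range⌋
     = ⌊(-5.550935 − (-7.5)) × 32768 / 15⌋ = ⌊1.949065 × 32768/15⌋
     = ⌊4257.797⌋ = 4257.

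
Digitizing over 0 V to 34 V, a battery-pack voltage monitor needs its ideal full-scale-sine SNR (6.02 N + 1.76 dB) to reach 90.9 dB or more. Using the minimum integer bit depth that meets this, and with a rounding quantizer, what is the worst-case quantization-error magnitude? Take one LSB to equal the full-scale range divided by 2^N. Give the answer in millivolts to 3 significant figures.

0.519 mV

Range is 34 V.
Solving 6.02 N ≥ 90.9 − 1.76: N ≥ 14.807. Round up → N = 15.
One LSB is 34 V / 32768 = 1.0376 mV.
Max error for round-to-nearest is LSB/2 = 0.519 mV.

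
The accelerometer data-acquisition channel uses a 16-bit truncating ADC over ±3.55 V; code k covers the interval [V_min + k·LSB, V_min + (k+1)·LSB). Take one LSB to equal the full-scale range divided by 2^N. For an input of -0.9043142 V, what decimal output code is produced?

24420

The full-scale span is 3.55 − (-3.55) = 7.1 V. LSB = 7.1 V / 2^16 ≈ 108.3 µV.
V_in − V_min = -0.9043142 − (-3.55) = 2.6456858 V.
Divide by LSB: 2.6456858 × 65536/7.1 = 24420.7978.
Truncating gives code 24420.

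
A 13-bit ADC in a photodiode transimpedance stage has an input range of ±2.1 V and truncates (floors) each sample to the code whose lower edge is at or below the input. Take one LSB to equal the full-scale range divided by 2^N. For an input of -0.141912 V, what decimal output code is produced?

3819

The full-scale span is 2.1 − (-2.1) = 4.2 V. LSB = 4.2 V / 2^13 ≈ 0.5127 mV.
V_in − V_min = -0.141912 − (-2.1) = 1.958088 V.
Divide by LSB: 1.958088 × 8192/4.2 = 3819.2040.
Truncating gives code 3819.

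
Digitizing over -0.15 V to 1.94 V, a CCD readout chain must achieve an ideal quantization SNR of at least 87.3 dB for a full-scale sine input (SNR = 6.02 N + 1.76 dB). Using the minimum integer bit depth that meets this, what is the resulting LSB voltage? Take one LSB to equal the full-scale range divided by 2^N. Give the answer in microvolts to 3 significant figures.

The full-scale span is 1.94 − (-0.15) = 2.09 V.
Required N = ⌈(87.3 − 1.76)/6.02⌉ = ⌈14.209⌉ = 15.
One LSB is 2.09 V / 32768 = 63.8 µV.

63.8 µV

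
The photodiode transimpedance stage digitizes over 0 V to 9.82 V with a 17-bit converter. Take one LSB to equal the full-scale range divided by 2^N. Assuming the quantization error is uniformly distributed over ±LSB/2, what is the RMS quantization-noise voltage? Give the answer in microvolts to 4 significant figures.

21.63 µV

Span = 9.82 V.
One LSB is 9.82 V / 131072 = 74.9207 µV.
For a uniform distribution on [−LSB/2, +LSB/2], V_rms = LSB/√12 = 74.9207 µV/3.4641 = 21.63 µV.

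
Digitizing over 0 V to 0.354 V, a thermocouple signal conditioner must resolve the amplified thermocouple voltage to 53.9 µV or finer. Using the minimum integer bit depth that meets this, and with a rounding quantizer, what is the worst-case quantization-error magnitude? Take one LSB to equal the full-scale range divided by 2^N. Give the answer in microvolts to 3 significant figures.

21.6 µV

Full-scale range = 0.354 V.
Required number of levels: 0.354/53.9 µV = 6567.7; smallest N with 2^N ≥ that is 13.
LSB = 0.354 V / 2^13 = 43.213 µV.
|e|_max = LSB/2 = 21.6 µV.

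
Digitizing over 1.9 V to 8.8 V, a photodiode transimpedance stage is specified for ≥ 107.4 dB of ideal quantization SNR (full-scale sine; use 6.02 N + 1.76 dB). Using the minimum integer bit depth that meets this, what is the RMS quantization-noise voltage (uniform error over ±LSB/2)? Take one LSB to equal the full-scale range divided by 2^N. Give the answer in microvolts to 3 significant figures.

Span: 8.8 V − (1.9 V) = 6.9 V.
Solving 6.02 N ≥ 107.4 − 1.76: N ≥ 17.548. Round up → N = 18.
Step size = 6.9/262144 V = 26.321 µV.
RMS noise = LSB/√12 = 7.60 µV.

7.60 µV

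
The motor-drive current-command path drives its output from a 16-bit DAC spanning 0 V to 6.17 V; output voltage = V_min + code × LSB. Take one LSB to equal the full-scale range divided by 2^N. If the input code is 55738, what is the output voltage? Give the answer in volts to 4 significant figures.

5.248 V

Span = 6.17 V. LSB = 6.17 V / 2^16.
V_out = 0 + 55738 × (6.17/65536) V
      = 0 V + 5.24755 V = 5.24755 V.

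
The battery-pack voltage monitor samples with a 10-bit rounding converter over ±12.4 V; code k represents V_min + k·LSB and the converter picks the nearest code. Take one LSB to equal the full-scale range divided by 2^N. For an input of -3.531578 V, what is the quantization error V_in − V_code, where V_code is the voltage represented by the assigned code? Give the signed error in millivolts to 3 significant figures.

+4.36 mV

The full-scale span is 12.4 − (-12.4) = 24.8 V. LSB = 24.8 V / 2^10 ≈ 24.22 mV.
(-3.531578 − (-12.4)) / LSB = 8.868422 × 1024/24.8 = 366.1800. Nearest integer: k = 366.
Reconstructed level: -12.4 + 366 × 24.8/1024 V = -3.535937500 V.
e = -3.531578 − (-3.535937500) = +4.36 mV.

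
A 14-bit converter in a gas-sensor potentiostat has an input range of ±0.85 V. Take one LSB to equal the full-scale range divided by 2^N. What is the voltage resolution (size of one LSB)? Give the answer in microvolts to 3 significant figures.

104 µV

The full-scale span is 0.85 − (-0.85) = 1.7 V.
2^14 = 16384 levels.
Step size = 1.7/16384 V = 104 µV.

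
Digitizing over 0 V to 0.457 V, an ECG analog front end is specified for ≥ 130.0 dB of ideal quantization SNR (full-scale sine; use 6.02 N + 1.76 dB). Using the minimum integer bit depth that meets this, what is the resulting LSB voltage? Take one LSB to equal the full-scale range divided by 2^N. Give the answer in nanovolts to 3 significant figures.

Full-scale range = 0.457 V.
Solving 6.02 N ≥ 130.0 − 1.76: N ≥ 21.302. Round up → N = 22.
LSB = 0.457 V / 2^22 = 109 nV.

109 nV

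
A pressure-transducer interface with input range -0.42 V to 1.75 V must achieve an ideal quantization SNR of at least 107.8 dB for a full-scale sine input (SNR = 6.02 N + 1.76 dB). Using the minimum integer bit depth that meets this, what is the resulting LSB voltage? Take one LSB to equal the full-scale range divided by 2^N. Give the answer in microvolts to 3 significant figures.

8.28 µV

Range = 1.75 − (-0.42) = 2.17 V.
6.02 N + 1.76 ≥ 107.8 gives N ≥ 17.615, so the minimum integer is 18.
LSB = 2.17 V ÷ 2^18 = 2.17/262144 V = 8.28 µV.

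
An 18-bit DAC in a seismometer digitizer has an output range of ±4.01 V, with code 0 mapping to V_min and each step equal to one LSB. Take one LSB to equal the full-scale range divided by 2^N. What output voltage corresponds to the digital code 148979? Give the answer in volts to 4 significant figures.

Range = 4.01 − (-4.01) = 8.02 V. LSB = 8.02 V / 2^18.
V_out = V_min + code × LSB = -4.01 V + 148979 × 8.02 V / 262144
      = -4.01 + 4.55784 = 0.547844 V.

0.5478 V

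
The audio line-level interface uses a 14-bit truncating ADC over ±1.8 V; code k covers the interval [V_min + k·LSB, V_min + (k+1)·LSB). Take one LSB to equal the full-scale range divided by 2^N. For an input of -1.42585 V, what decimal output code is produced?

1702

Range = 1.8 − (-1.8) = 3.6 V. LSB = 3.6 V / 2^14 ≈ 219.7 µV.
(V_in − V_min) × 2^14/range = (-1.42585 − (-1.8)) × 16384/3.6 = 1702.798.
Floor → code = 1702.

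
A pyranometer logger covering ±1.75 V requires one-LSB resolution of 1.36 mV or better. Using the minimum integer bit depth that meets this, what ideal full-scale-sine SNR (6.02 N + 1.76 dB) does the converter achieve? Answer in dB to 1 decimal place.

Range = 1.75 − (-1.75) = 3.5 V.
Required number of levels: 3.5/1.36 mV = 2573.5; smallest N with 2^N ≥ that is 12.
6.02(12) + 1.76 = 74.00 dB.

74.0 dB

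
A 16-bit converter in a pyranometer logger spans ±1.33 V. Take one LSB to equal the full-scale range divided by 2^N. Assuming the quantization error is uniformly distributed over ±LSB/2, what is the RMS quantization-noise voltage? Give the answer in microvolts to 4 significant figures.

11.72 µV

The full-scale span is 1.33 − (-1.33) = 2.66 V.
Step size = 2.66/65536 V = 40.5884 µV.
For a uniform distribution on [−LSB/2, +LSB/2], V_rms = LSB/√12 = 40.5884 µV/3.4641 = 11.72 µV.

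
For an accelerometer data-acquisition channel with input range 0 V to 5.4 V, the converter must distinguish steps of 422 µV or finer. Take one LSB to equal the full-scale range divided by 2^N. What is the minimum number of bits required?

V_FS = 5.4 V.
Required number of levels: 5.4/422 µV = 12796; smallest N with 2^N ≥ that is 14.

14 bits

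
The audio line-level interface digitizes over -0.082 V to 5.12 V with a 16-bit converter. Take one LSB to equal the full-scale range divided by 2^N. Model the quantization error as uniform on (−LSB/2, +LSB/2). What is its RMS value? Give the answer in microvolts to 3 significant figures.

22.9 µV

Full-scale range = 5.12 V − (-0.082 V) = 5.202 V.
Step size = 5.202/65536 V = 79.376 µV.
For a uniform distribution on [−LSB/2, +LSB/2], V_rms = LSB/√12 = 79.376 µV/3.4641 = 22.9 µV.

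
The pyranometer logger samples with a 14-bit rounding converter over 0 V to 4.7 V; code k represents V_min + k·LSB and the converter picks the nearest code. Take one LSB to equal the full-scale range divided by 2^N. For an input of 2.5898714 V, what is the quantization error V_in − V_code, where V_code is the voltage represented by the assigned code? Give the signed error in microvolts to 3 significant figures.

Full-scale range = 4.7 V. LSB = 4.7 V / 2^14 ≈ 286.9 µV.
(2.5898714 − (0)) / LSB = 2.5898714 × 16384/4.7 = 9028.1815. Nearest integer: k = 9028.
Reconstructed level: 0 + 9028 × 4.7/16384 V = 2.5898193359 V.
V_in − V_code = 2.5898714 − (2.5898193359) = +52.1 µV.

+52.1 µV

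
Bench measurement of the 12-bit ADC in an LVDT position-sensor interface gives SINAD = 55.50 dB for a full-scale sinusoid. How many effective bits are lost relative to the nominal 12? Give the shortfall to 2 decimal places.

N_eff = (55.50 − 1.76)/6.02 = 8.9269 bits.
12 − 8.9269 = 3.07 bits below nominal.

3.07 bits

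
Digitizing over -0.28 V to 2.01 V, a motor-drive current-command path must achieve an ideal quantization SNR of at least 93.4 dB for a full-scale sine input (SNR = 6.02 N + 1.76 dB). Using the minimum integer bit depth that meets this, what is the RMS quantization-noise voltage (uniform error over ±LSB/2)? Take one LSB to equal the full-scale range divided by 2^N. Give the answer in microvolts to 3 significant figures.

Span: 2.01 V − (-0.28 V) = 2.29 V.
6.02 N + 1.76 ≥ 93.4 gives N ≥ 15.223, so the minimum integer is 16.
LSB = 2.29 V ÷ 2^16 = 2.29/65536 V = 34.943 µV.
σ_q = LSB/√12 = 34.943 µV/3.4641 = 10.1 µV.

10.1 µV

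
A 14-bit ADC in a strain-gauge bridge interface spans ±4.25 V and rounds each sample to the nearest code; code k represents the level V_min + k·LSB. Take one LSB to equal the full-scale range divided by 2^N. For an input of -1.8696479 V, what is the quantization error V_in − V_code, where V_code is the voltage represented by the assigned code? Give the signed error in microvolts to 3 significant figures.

+103 µV

Full-scale range = 4.25 V − (-4.25 V) = 8.5 V. LSB = 8.5 V / 2^14 ≈ 0.5188 mV.
(V_in − V_min)/LSB = (-1.8696479 − (-4.25)) × 16384/8.5 = 4588.1987 → nearest code k = 4588.
V_code = V_min + k × range/2^14 = -4.25 + 4588 × 8.5/16384 = -1.8697509766 V.
V_in − V_code = -1.8696479 − (-1.8697509766) = +103 µV.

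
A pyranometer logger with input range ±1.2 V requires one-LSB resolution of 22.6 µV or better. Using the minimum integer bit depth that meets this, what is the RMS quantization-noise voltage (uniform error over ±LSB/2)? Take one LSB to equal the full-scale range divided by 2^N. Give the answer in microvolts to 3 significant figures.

Span: 1.2 V − (-1.2 V) = 2.4 V.
Required number of levels: 2.4/22.6 µV = 106190; smallest N with 2^N ≥ that is 17.
Step size = 2.4/131072 V = 18.311 µV.
V_rms = LSB/√12 = 5.29 µV.

5.29 µV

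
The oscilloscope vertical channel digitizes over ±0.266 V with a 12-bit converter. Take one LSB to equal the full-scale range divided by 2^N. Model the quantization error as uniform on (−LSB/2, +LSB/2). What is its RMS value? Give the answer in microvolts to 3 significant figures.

37.5 µV

The full-scale span is 0.266 − (-0.266) = 0.532 V.
LSB = 0.532 V / 2^12 = 129.88 µV.
V_rms = LSB/√12 = 129.88 µV / √12 = 37.5 µV.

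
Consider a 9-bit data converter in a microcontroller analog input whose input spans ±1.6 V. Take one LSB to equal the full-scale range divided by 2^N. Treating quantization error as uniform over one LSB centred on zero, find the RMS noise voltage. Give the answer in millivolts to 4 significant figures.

Span: 1.6 V − (-1.6 V) = 3.2 V.
LSB = 3.2 V ÷ 2^9 = 3.2/512 V = 6.25000 mV.
V_rms = LSB/√12 = 6.25000 mV / √12 = 1.804 mV.

1.804 mV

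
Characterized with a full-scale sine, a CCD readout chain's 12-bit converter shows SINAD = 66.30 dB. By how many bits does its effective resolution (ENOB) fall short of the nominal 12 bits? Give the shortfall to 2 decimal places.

1.28 bits

ENOB = (SINAD − 1.76)/6.02 = (66.30 − 1.76)/6.02 = 10.7209 bits.
12 − 10.7209 = 1.28 bits below nominal.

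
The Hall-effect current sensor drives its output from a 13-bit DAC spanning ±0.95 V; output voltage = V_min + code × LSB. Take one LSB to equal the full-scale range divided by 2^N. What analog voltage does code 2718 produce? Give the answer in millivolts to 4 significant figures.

Full-scale range = 0.95 V − (-0.95 V) = 1.9 V. LSB = 1.9 V / 2^13.
Output = V_min + (2718/8192) × range = -0.95 + 0.331787 × 1.9 V
      = -0.95 V + 0.630396 V = -0.319604 V.

-319.6 mV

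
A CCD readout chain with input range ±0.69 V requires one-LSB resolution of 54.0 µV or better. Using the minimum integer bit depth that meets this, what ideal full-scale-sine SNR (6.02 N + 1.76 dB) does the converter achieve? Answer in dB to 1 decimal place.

92.1 dB

Full-scale range = 0.69 V − (-0.69 V) = 1.38 V.
Levels needed ≥ 1.38/54.0 µV = 25560. 2^15 = 32768 suffices, so N_min = 15.
Ideal SNR at N = 15: 6.02·15 + 1.76 = 92.1 dB.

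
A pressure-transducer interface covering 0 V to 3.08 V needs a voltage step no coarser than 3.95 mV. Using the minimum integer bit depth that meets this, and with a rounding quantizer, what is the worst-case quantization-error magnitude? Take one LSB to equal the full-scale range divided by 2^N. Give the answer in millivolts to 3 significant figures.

1.50 mV

Range is 3.08 V.
Need 2^N ≥ 3.08 V / 3.95 mV = 779.7 → N_min = 10.
One LSB is 3.08 V / 1024 = 3.0078 mV.
Max error for round-to-nearest is LSB/2 = 1.50 mV.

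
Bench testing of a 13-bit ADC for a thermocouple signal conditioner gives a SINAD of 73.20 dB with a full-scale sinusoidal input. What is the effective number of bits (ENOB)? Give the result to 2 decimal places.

11.87 bits

(73.20 − 1.76) / 6.02 = 71.44/6.02 = 11.8671 effective bits.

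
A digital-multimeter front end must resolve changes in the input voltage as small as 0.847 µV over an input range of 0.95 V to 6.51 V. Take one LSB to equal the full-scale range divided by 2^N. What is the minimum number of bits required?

23 bits

The full-scale span is 6.51 − (0.95) = 5.56 V.
Need 2^N ≥ 5.56 V / 0.847 µV = 6.564e6 → N_min = 23.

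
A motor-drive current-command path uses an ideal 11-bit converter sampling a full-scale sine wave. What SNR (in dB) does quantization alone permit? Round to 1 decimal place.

For an ideal N-bit converter with full-scale sine input, SNR = 6.02 N + 1.76 dB. SNR = 6.02 × 11 + 1.76 = 66.22 + 1.76 = 67.98 dB.

68.0 dB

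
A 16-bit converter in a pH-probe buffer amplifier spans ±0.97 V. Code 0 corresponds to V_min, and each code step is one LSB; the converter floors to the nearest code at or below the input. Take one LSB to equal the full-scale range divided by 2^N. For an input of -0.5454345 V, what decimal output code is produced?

14342

Span: 0.97 V − (-0.97 V) = 1.94 V. LSB = 1.94 V / 2^16 ≈ 29.60 µV.
code = ⌊(V_in − V_min)/LSB⌋ = ⌊(V_in − V_min) × 2^16 / range⌋
     = ⌊(-0.5454345 − (-0.97)) × 65536 / 1.94⌋ = ⌊0.4245655 × 65536/1.94⌋
     = ⌊14342.435⌋ = 14342.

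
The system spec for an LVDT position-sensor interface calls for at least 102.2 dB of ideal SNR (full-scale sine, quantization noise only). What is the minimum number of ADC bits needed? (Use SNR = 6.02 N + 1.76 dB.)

17 bits

Required N = ⌈(102.2 − 1.76)/6.02⌉ = ⌈16.684⌉ = 17.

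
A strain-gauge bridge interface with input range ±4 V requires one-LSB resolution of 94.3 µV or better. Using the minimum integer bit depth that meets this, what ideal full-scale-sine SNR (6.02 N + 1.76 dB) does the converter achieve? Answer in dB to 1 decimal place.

104.1 dB

Full-scale range = 4 V − (-4 V) = 8 V.
Required number of levels: 8/94.3 µV = 84836; smallest N with 2^N ≥ that is 17.
Ideal SNR at N = 17: 6.02·17 + 1.76 = 104.1 dB.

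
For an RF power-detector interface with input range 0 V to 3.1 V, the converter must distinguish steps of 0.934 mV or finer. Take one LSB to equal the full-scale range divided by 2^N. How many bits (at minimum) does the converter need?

V_FS = 3.1 V.
Need 2^N ≥ 3.1 V / 0.934 mV = 3319 → N_min = 12.

12 bits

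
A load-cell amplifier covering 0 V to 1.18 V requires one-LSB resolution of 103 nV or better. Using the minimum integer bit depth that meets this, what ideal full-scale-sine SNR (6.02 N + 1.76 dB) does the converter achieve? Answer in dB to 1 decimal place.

146.2 dB

Range is 1.18 V.
Levels needed ≥ 1.18/103 nV = 1.146e7. 2^24 = 16777216 suffices, so N_min = 24.
SNR = 6.02 × 24 + 1.76 = 146.24 dB.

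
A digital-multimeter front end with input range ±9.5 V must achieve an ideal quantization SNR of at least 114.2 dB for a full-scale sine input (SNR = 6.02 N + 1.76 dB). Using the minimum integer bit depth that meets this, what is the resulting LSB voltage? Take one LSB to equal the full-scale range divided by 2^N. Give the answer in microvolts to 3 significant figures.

Full-scale range = 9.5 V − (-9.5 V) = 19 V.
Solving 6.02 N ≥ 114.2 − 1.76: N ≥ 18.678. Round up → N = 19.
Step size = 19/524288 V = 36.2 µV.

36.2 µV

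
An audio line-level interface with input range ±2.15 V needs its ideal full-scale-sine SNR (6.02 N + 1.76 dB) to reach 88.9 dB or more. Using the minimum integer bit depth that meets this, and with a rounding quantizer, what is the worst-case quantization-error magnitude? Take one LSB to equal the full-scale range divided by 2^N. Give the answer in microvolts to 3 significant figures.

Range = 2.15 − (-2.15) = 4.3 V.
N ≥ (88.9 − 1.76)/6.02 = 14.475 → N_min = 15.
LSB = 4.3 V / 2^15 = 131.23 µV.
Half an LSB is 65.6 µV.

65.6 µV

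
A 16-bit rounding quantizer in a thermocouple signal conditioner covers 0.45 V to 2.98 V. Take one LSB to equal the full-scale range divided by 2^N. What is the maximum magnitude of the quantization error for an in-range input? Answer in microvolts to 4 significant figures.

Range = 2.98 − (0.45) = 2.53 V.
LSB = 2.53 V ÷ 2^16 = 2.53/65536 V = 38.6047 µV.
A rounding quantizer has |error| ≤ LSB/2 = 19.30 µV.

19.30 µV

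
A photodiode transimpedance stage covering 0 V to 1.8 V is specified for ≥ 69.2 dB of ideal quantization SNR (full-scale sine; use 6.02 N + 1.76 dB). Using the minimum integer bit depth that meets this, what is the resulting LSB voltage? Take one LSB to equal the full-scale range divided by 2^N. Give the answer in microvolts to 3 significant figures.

439 µV

Range is 1.8 V.
Required N = ⌈(69.2 − 1.76)/6.02⌉ = ⌈11.203⌉ = 12.
Step size = 1.8/4096 V = 439 µV.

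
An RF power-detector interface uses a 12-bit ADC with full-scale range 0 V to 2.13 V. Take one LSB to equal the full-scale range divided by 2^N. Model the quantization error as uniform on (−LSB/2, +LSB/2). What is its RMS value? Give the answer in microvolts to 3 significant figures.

150 µV

V_FS = 2.13 V.
LSB = 2.13 V / 2^12 = 0.52002 mV.
σ_q = LSB/√12 = 0.52002 mV/3.4641 = 150 µV.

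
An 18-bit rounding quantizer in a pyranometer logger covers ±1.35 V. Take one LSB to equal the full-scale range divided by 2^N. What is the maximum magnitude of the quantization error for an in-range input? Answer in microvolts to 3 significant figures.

5.15 µV

Span: 1.35 V − (-1.35 V) = 2.7 V.
Step size = 2.7/262144 V = 10.300 µV.
|e|_max = LSB/2 = 5.15 µV.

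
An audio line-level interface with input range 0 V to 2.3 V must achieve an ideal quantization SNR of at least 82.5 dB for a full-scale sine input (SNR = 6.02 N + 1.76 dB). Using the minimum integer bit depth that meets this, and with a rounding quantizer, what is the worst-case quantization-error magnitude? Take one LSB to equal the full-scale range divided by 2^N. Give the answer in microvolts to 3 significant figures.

V_FS = 2.3 V.
N ≥ (82.5 − 1.76)/6.02 = 13.412 → N_min = 14.
One LSB is 2.3 V / 16384 = 140.38 µV.
|e|_max = LSB/2 = 70.2 µV.

70.2 µV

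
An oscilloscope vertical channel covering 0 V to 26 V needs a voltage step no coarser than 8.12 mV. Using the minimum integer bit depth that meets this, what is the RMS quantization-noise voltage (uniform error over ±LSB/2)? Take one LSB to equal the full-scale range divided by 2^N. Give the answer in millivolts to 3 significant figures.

V_FS = 26 V.
Required number of levels: 26/8.12 mV = 3202.0; smallest N with 2^N ≥ that is 12.
One LSB is 26 V / 4096 = 6.3477 mV.
σ_q = LSB/√12 = 6.3477 mV/3.4641 = 1.83 mV.

1.83 mV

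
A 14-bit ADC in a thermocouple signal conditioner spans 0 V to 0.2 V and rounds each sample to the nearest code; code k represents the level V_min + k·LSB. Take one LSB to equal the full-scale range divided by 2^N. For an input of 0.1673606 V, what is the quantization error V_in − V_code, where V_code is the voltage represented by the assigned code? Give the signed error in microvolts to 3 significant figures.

V_FS = 0.2 V. LSB = 0.2 V / 2^14 ≈ 12.21 µV.
(0.1673606 − (0)) / LSB = 0.1673606 × 16384/0.2 = 13710.1804. Nearest integer: k = 13710.
V_code = 0 + (13710/16384) × 0.2 = 0.16735839844 V.
e = 0.1673606 − (0.16735839844) = +2.20 µV.

+2.20 µV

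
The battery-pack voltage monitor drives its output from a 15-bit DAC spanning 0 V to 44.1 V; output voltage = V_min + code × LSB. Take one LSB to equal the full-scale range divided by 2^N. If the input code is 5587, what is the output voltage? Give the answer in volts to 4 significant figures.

Span = 44.1 V. LSB = 44.1 V / 2^15.
Output = V_min + (5587/32768) × range = 0 + 0.170502 × 44.1 V
      = 0 + 7.51913 = 7.51913 V.

7.519 V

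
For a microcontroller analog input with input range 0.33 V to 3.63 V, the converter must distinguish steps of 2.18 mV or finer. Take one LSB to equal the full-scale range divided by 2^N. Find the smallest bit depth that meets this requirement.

The full-scale span is 3.63 − (0.33) = 3.3 V.
Levels needed ≥ 3.3/2.18 mV = 1514. 2^11 = 2048 suffices, so N_min = 11.

11 bits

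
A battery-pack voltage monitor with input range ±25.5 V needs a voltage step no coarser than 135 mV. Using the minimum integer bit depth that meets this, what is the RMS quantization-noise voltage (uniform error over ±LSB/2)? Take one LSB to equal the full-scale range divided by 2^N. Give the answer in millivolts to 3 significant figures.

28.8 mV

Span: 25.5 V − (-25.5 V) = 51 V.
51 V / 135 mV = 377.8. Since 2^8 = 256 and 2^9 = 512, N = 9.
LSB = 51 V / 2^9 = 99.609 mV.
RMS noise = LSB/√12 = 28.8 mV.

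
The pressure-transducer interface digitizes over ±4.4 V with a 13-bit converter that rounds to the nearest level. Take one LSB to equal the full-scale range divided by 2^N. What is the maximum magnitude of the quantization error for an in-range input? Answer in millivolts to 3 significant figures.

The full-scale span is 4.4 − (-4.4) = 8.8 V.
Step size = 8.8/8192 V = 1.0742 mV.
Worst-case error for round-to-nearest is half an LSB: 0.537 mV.

0.537 mV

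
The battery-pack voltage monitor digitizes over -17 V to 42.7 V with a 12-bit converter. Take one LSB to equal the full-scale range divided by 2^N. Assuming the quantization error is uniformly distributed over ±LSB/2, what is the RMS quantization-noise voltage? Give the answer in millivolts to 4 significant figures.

The full-scale span is 42.7 − (-17) = 59.7 V.
One LSB is 59.7 V / 4096 = 14.5752 mV.
RMS of a uniform error over width LSB is LSB/√12 = 4.207 mV.

4.207 mV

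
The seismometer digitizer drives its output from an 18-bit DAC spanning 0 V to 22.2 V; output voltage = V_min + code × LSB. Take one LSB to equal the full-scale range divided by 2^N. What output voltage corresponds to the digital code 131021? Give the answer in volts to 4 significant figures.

Span = 22.2 V. LSB = 22.2 V / 2^18.
V_out = 0 + 131021 × (22.2/262144) V
      = 0 + 11.0957 = 11.0957 V.

11.10 V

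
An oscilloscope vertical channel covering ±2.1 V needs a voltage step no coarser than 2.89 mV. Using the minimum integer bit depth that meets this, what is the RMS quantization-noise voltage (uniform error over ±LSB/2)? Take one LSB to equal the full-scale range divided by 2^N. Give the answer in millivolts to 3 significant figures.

0.592 mV

Range = 2.1 − (-2.1) = 4.2 V.
Required number of levels: 4.2/2.89 mV = 1453.3; smallest N with 2^N ≥ that is 11.
LSB = 4.2 V / 2^11 = 2.0508 mV.
V_rms = LSB/√12 = 0.592 mV.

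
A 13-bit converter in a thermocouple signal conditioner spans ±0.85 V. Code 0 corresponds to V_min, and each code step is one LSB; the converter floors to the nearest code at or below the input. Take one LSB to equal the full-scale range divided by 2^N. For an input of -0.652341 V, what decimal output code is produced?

The full-scale span is 0.85 − (-0.85) = 1.7 V. LSB = 1.7 V / 2^13 ≈ 207.5 µV.
(V_in − V_min) × 2^13/range = (-0.652341 − (-0.85)) × 8192/1.7 = 952.484.
Floor → code = 952.

952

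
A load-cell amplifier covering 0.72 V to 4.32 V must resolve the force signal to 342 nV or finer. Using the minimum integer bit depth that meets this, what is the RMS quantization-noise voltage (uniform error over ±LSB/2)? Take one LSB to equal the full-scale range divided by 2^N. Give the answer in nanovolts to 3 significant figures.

61.9 nV

The full-scale span is 4.32 − (0.72) = 3.6 V.
3.6 V / 342 nV = 1.053e7. Since 2^23 = 8388608 and 2^24 = 16777216, N = 24.
LSB = 3.6 V ÷ 2^24 = 3.6/16777216 V = 214.58 nV.
RMS noise = LSB/√12 = 61.9 nV.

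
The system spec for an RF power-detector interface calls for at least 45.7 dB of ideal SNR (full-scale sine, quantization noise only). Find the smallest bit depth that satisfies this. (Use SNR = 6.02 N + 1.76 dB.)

8 bits

Solving 6.02 N ≥ 45.7 − 1.76: N ≥ 7.299. Round up → N = 8.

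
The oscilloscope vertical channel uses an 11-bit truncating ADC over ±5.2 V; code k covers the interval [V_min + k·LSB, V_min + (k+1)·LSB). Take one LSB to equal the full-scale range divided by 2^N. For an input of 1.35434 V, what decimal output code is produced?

Span: 5.2 V − (-5.2 V) = 10.4 V. LSB = 10.4 V / 2^11 ≈ 5.078 mV.
V_in − V_min = 1.35434 − (-5.2) = 6.55434 V.
Divide by LSB: 6.55434 × 2048/10.4 = 1290.7008.
Truncating gives code 1290.

1290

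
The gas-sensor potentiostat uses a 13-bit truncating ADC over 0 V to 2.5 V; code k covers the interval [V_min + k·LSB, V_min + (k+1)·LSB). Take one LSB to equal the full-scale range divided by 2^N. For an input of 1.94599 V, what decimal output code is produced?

6376

Span = 2.5 V. LSB = 2.5 V / 2^13 ≈ 305.2 µV.
code = ⌊(V_in − V_min)/LSB⌋ = ⌊(V_in − V_min) × 2^13 / range⌋
     = ⌊(1.94599 − (0)) × 8192 / 2.5⌋ = ⌊1.94599 × 8192/2.5⌋
     = ⌊6376.620⌋ = 6376.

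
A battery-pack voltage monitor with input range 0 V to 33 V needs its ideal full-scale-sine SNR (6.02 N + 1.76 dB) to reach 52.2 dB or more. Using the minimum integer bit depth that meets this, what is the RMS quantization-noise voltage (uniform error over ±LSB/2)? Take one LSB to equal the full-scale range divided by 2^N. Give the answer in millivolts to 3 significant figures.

18.6 mV

V_FS = 33 V.
6.02 N + 1.76 ≥ 52.2 gives N ≥ 8.379, so the minimum integer is 9.
One LSB is 33 V / 512 = 64.453 mV.
σ_q = LSB/√12 = 64.453 mV/3.4641 = 18.6 mV.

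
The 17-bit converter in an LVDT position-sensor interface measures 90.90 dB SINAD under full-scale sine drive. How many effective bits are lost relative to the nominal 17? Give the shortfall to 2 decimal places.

2.19 bits

N_eff = (90.90 − 1.76)/6.02 = 14.8073 bits.
Shortfall = 17 − 14.8073 = 2.1927 bits.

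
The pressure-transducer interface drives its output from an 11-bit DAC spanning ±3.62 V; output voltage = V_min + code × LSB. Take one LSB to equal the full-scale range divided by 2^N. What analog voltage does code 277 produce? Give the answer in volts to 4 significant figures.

The full-scale span is 3.62 − (-3.62) = 7.24 V. LSB = 7.24 V / 2^11.
V_out = V_min + code × LSB = -3.62 V + 277 × 7.24 V / 2048
      = -3.62 V + 0.979238 V = -2.64076 V.

-2.641 V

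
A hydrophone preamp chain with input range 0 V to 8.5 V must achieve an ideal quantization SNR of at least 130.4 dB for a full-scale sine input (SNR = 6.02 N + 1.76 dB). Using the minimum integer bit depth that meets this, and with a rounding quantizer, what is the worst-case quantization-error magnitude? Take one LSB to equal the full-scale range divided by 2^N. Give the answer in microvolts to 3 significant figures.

V_FS = 8.5 V.
N ≥ (130.4 − 1.76)/6.02 = 21.369 → N_min = 22.
LSB = 8.5 V ÷ 2^22 = 8.5/4194304 V = 2.0266 µV.
Half an LSB is 1.01 µV.

1.01 µV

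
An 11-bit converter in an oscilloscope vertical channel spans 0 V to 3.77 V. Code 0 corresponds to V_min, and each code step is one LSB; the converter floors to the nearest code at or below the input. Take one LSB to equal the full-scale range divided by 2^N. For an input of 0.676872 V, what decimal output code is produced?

Full-scale range = 3.77 V. LSB = 3.77 V / 2^11 ≈ 1.841 mV.
V_in − V_min = 0.676872 − (0) = 0.676872 V.
Divide by LSB: 0.676872 × 2048/3.77 = 367.7013.
Truncating gives code 367.

367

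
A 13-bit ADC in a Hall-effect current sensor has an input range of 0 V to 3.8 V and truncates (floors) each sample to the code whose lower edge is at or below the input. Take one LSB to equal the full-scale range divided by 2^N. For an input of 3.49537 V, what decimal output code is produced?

7535

Range is 3.8 V. LSB = 3.8 V / 2^13 ≈ 463.9 µV.
V_in − V_min = 3.49537 − (0) = 3.49537 V.
Divide by LSB: 3.49537 × 8192/3.8 = 7535.2819.
Truncating gives code 7535.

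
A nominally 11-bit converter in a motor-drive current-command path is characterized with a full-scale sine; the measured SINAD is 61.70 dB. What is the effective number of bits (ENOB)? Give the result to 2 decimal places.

Inverting SNR = 6.02 N + 1.76: N_eff = (61.70 − 1.76)/6.02 = 9.9568.

9.96 bits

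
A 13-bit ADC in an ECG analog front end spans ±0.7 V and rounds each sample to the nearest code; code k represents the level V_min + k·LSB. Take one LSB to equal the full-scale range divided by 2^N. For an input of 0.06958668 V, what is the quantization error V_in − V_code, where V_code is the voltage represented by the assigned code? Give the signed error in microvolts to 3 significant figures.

The full-scale span is 0.7 − (-0.7) = 1.4 V. LSB = 1.4 V / 2^13 ≈ 170.9 µV.
(V_in − V_min)/LSB = (0.06958668 − (-0.7)) × 8192/1.4 = 4503.1815 → nearest code k = 4503.
V_code = -0.7 + (4503/8192) × 1.4 = 0.06955566406 V.
e = 0.06958668 − (0.06955566406) = +31.0 µV.

+31.0 µV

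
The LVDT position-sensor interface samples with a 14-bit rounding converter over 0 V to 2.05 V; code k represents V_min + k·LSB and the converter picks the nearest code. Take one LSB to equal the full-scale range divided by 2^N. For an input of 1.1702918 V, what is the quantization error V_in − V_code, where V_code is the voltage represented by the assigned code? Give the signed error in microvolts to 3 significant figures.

V_FS = 2.05 V. LSB = 2.05 V / 2^14 ≈ 125.1 µV.
(V_in − V_min)/LSB = (1.1702918 − (0)) × 16384/2.05 = 9353.2004 → nearest code k = 9353.
V_code = 0 + (9353/16384) × 2.05 = 1.1702667236 V.
V_in − V_code = 1.1702918 − (1.1702667236) = +25.1 µV.

+25.1 µV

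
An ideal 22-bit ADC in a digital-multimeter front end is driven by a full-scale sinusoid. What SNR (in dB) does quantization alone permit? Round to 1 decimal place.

134.2 dB

SNR = 6.02·22 + 1.76 = 134.20 dB.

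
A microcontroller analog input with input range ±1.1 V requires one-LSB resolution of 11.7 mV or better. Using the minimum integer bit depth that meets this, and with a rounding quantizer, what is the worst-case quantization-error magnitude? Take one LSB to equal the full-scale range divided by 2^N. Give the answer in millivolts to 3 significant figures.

Span: 1.1 V − (-1.1 V) = 2.2 V.
Required number of levels: 2.2/11.7 mV = 188.03; smallest N with 2^N ≥ that is 8.
Step size = 2.2/256 V = 8.5938 mV.
Max error for round-to-nearest is LSB/2 = 4.30 mV.

4.30 mV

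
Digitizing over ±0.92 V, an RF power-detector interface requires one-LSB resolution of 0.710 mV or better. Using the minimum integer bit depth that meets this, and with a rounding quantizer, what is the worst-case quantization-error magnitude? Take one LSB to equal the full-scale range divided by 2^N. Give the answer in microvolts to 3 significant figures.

The full-scale span is 0.92 − (-0.92) = 1.84 V.
Need 2^N ≥ 1.84 V / 0.710 mV = 2592 → N_min = 12.
One LSB is 1.84 V / 4096 = 449.22 µV.
|e|_max = LSB/2 = 225 µV.

225 µV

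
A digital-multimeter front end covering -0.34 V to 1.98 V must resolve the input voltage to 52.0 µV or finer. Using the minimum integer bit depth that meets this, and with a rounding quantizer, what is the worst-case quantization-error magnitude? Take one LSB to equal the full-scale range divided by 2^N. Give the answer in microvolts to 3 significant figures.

17.7 µV

The full-scale span is 1.98 − (-0.34) = 2.32 V.
Need 2^N ≥ 2.32 V / 52.0 µV = 44620 → N_min = 16.
LSB = 2.32 V / 2^16 = 35.400 µV.
Half an LSB is 17.7 µV.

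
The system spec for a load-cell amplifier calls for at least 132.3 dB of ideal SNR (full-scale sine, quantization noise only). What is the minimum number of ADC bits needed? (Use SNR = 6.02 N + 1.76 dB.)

22 bits

Required N = ⌈(132.3 − 1.76)/6.02⌉ = ⌈21.684⌉ = 22.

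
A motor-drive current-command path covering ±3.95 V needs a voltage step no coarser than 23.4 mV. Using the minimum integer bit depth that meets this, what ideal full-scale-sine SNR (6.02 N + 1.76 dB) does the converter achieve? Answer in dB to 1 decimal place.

Full-scale range = 3.95 V − (-3.95 V) = 7.9 V.
7.9 V / 23.4 mV = 337.6. Since 2^8 = 256 and 2^9 = 512, N = 9.
Ideal SNR at N = 9: 6.02·9 + 1.76 = 55.9 dB.

55.9 dB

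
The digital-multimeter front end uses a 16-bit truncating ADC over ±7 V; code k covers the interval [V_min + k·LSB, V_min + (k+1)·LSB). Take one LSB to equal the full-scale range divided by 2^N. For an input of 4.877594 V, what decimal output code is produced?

55600

Span: 7 V − (-7 V) = 14 V. LSB = 14 V / 2^16 ≈ 213.6 µV.
(V_in − V_min) × 2^16/range = (4.877594 − (-7)) × 65536/14 = 55600.714.
Floor → code = 55600.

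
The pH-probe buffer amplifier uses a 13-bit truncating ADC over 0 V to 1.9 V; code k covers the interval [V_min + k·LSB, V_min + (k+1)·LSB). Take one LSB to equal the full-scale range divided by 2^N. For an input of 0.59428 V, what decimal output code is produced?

2562

V_FS = 1.9 V. LSB = 1.9 V / 2^13 ≈ 231.9 µV.
V_in − V_min = 0.59428 − (0) = 0.59428 V.
Divide by LSB: 0.59428 × 8192/1.9 = 2562.2851.
Truncating gives code 2562.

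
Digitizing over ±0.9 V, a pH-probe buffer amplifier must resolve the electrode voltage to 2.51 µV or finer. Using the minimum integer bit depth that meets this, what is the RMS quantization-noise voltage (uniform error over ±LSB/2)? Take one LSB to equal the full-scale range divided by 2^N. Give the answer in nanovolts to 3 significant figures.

496 nV

Span: 0.9 V − (-0.9 V) = 1.8 V.
Need 2^N ≥ 1.8 V / 2.51 µV = 717100 → N_min = 20.
Step size = 1.8/1048576 V = 1.7166 µV.
V_rms = LSB/√12 = 496 nV.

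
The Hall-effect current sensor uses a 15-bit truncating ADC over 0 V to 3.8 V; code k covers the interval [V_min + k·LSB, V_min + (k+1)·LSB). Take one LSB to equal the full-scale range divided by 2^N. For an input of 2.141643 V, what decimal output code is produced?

18467

Full-scale range = 3.8 V. LSB = 3.8 V / 2^15 ≈ 116.0 µV.
V_in − V_min = 2.141643 − (0) = 2.141643 V.
Divide by LSB: 2.141643 × 32768/3.8 = 18467.7257.
Truncating gives code 18467.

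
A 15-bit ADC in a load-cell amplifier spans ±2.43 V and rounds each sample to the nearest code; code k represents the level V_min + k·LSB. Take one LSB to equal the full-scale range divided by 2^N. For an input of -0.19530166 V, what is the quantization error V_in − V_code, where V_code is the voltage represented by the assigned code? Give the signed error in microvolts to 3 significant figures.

+29.8 µV

Range = 2.43 − (-2.43) = 4.86 V. LSB = 4.86 V / 2^15 ≈ 148.3 µV.
(-0.19530166 − (-2.43)) / LSB = 2.23469834 × 32768/4.86 = 15067.2007. Nearest integer: k = 15067.
Reconstructed level: -2.43 + 15067 × 4.86/32768 V = -0.19533142090 V.
Error = V_in − V_code = -0.19530166 − (-0.19533142090) = +29.8 µV.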